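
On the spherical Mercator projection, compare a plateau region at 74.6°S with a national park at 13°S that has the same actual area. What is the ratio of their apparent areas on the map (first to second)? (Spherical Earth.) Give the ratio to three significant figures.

13.5

On Mercator, area is exaggerated by sec²φ = 1/cos²φ.
At 74.6°: sec²(74.6°) = 1/0.2656² = 14.18.
At 13°: sec²(13°) = 1/0.9744² = 1.053.
Ratio = 14.18/1.053 = cos²(13°)/cos²(74.6°) ≈ 13.5.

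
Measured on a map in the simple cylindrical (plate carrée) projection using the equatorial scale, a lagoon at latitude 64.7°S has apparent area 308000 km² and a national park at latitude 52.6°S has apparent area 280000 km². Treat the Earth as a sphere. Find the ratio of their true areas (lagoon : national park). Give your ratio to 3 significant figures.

Plate carrée has h = 1 and k = sec φ, giving areal scale sec φ; true area = (apparent area) · cos φ.
True area of lagoon: 308000 × cos(64.7°) = 308000 × 0.4274 = 131600 km².
True area of national park: 280000 × cos(52.6°) = 280000 × 0.6074 = 170100 km².
Ratio = 131600 / 170100 ≈ 0.774.

0.774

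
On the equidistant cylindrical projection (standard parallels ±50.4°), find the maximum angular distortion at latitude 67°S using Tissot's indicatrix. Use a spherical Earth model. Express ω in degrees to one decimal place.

The equidistant cylindrical projection with φ₀ = 50.4° has h = 1 (meridians true) and k = cos φ₀ / cos φ along parallels.
At 67°: h = 1.000, k = 1.631; principal scales a = 1.631, b = 1.000.
sin(ω/2) = (a − b)/(a + b) = 0.6314/2.631 = 0.2399, so ω = 2 arcsin(0.2399) ≈ 27.8°.

27.8°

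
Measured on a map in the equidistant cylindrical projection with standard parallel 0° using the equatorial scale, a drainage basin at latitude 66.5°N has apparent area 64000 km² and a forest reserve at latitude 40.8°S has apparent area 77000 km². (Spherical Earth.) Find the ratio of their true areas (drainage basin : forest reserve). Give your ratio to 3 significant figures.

Plate carrée has h = 1 and k = sec φ, giving areal scale sec φ; true area = (apparent area) · cos φ.
True area of drainage basin: 64000 × cos(66.5°) = 64000 × 0.3987 = 25520 km².
True area of forest reserve: 77000 × cos(40.8°) = 77000 × 0.7570 = 58290 km².
Ratio = 25520 / 58290 ≈ 0.438.

0.438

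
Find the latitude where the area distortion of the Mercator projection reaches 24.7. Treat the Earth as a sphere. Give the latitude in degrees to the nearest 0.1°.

78.4°

Mercator areal scale is sec²φ.
sec²φ = 24.7  ⇒  cos²φ = 0.04049  ⇒  cos φ = 0.2012.
φ = arccos(0.2012) ≈ 78.4°.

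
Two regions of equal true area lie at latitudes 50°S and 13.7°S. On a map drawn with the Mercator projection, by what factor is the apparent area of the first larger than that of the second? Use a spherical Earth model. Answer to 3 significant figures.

Mercator areal scale is sec²φ.
At 50°: sec²(50°) = 1/0.6428² = 2.420.
At 13.7°: sec²(13.7°) = 1/0.9715² = 1.059.
Ratio = 2.420/1.059 = cos²(13.7°)/cos²(50°) ≈ 2.28.

2.28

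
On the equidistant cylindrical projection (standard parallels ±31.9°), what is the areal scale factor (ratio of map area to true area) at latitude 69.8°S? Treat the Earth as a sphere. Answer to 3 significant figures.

2.46

In the equirectangular projection with standard parallel φ₀ = 31.9° (x = Rλ cos φ₀, y = Rφ), meridians are true-scale (h = 1) and the parallel scale is k = cos φ₀ / cos φ.
Areal scale = h·k = 1 × cos φ₀ / cos φ; at 69.8°, h = 1.000, k = 2.459, so h·k = 2.459.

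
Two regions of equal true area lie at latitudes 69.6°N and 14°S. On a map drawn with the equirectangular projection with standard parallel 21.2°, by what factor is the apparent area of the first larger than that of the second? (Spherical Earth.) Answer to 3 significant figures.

With standard parallel φ₀ = 21.2°, the equirectangular projection gives x = Rλ cos φ₀, y = Rφ, so h = 1 and k = cos 21.2° / cos φ.
Areal scale at 69.6°: h·k = 1.000 × 2.675 = 2.675.
Areal scale at 14°: h·k = 1.000 × 0.9609 = 0.9609.
Ratio = 2.675/0.9609 ≈ 2.78.

2.78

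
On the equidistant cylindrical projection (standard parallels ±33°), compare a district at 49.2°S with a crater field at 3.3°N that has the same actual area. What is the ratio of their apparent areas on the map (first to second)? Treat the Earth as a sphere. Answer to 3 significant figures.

The equidistant cylindrical projection with φ₀ = 33° has h = 1 (meridians true) and k = cos φ₀ / cos φ along parallels.
Areal scale at 49.2°: h·k = 1.000 × 1.284 = 1.284.
Areal scale at 3.3°: h·k = 1.000 × 0.8401 = 0.8401.
Ratio = 1.284/0.8401 ≈ 1.53.

1.53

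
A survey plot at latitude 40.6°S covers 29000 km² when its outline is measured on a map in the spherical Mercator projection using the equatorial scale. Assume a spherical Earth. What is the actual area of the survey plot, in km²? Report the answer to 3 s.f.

Mercator is conformal, so the point scale is isotropic: h = k = sec φ = 1/cos φ.
Areal scale = k² = sec²φ = 1/cos²(40.6°) = 1/0.7593² = 1.735.
True area = apparent / (areal scale) = 29000 / 1.735 ≈ 16700 km².

16700 km²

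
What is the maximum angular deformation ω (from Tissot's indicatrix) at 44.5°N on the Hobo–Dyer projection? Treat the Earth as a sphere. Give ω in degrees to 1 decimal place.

12.2°

The Hobo–Dyer projection is cylindrical equal-area with φ₀ = 37.5°. A cylindrical equal-area projection with standard parallel φ₀ has meridian scale h = cos φ / cos φ₀ and parallel scale k = cos φ₀ / cos φ (so areas are preserved, h·k = 1).
At 44.5°: h = 0.8990, k = 1.112; principal scales a = 1.112, b = 0.8990.
sin(ω/2) = (a − b)/(a + b) = 0.2133/2.011 = 0.1060, so ω = 2 arcsin(0.1060) ≈ 12.2°.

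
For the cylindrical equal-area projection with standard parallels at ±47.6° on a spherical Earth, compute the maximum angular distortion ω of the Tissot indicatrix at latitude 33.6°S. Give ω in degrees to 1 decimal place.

Cylindrical equal-area (φ₀ = 47.6°): h = cos φ / cos 47.6° along meridians, k = cos 47.6° / cos φ along parallels; h·k = 1.
At 33.6°: h = 1.235, k = 0.8096; principal scales a = 1.235, b = 0.8096.
sin(ω/2) = (a − b)/(a + b) = 0.4257/2.045 = 0.2082, so ω = 2 arcsin(0.2082) ≈ 24.0°.

24.0°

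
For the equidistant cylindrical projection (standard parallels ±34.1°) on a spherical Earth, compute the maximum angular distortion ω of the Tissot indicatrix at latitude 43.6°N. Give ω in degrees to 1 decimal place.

The equidistant cylindrical projection with φ₀ = 34.1° has h = 1 (meridians true) and k = cos φ₀ / cos φ along parallels.
At 43.6°: h = 1.000, k = 1.143; principal scales a = 1.143, b = 1.000.
sin(ω/2) = (a − b)/(a + b) = 0.1435/2.143 = 0.06693, so ω = 2 arcsin(0.06693) ≈ 7.7°.

7.7°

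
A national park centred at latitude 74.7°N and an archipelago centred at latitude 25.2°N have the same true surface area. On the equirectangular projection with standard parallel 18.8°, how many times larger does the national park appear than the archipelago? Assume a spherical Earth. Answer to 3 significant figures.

3.43

With standard parallel φ₀ = 18.8°, the equirectangular projection gives x = Rλ cos φ₀, y = Rφ, so h = 1 and k = cos 18.8° / cos φ.
Areal scale at 74.7°: h·k = 1.000 × 3.588 = 3.588.
Areal scale at 25.2°: h·k = 1.000 × 1.046 = 1.046.
Ratio = 3.588/1.046 ≈ 3.43.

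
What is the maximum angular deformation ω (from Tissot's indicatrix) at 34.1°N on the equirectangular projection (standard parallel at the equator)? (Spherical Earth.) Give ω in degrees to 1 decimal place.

For the equirectangular projection with φ₀ = 0 (plate carrée), h = 1 along meridians and k = sec φ along parallels.
At 34.1°: h = 1.000, k = 1.208; principal scales a = 1.208, b = 1.000.
sin(ω/2) = (a − b)/(a + b) = 0.2076/2.208 = 0.09406, so ω = 2 arcsin(0.09406) ≈ 10.8°.

10.8°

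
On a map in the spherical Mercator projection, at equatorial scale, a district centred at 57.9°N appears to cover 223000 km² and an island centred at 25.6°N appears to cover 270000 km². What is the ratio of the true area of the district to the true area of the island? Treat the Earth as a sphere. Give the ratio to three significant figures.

0.287

On Mercator the areal scale is sec²φ, so true area = apparent × cos²φ.
True area of district: 223000 × cos²(57.9°) = 223000 × 0.2824 = 62970 km².
True area of island: 270000 × cos²(25.6°) = 270000 × 0.8133 = 219600 km².
Ratio = 62970 / 219600 ≈ 0.287.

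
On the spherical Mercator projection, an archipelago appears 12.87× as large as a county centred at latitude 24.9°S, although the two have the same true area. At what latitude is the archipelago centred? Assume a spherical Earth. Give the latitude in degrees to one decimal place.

75.4°

Mercator areal scale is sec²φ, so apparent-area ratio = sec²φ₁ / sec²φ₂ = cos²φ₂ / cos²φ₁.
cos²φ₂ / cos²φ₁ = 12.87  ⇒  cos φ₁ = cos 24.9° / √12.87 = 0.9070/3.587 = 0.2528.
φ₁ = arccos(0.2528) ≈ 75.4°.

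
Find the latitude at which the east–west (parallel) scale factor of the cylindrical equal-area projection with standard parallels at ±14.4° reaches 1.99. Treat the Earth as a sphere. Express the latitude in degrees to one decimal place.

A cylindrical equal-area projection with standard parallel φ₀ has meridian scale h = cos φ / cos φ₀ and parallel scale k = cos φ₀ / cos φ (so areas are preserved, h·k = 1).
k = cos φ₀ / cos φ = 1.99  ⇒  cos φ = cos 14.4° / 1.99 = 0.4867.
φ = arccos(0.4867) ≈ 60.9°.

60.9°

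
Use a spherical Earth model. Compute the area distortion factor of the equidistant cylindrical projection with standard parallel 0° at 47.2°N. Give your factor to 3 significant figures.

1.47

In the plate carrée (x = Rλ, y = Rφ), meridians are true-scale (h = 1) and parallels are stretched by k = sec φ.
Areal scale = h·k = 1 × sec φ; at 47.2°, h = 1.000, k = 1.472, so h·k = 1.472.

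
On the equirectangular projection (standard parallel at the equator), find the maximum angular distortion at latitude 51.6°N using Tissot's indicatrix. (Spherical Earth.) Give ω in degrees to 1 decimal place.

In the plate carrée (x = Rλ, y = Rφ), meridians are true-scale (h = 1) and parallels are stretched by k = sec φ.
At 51.6°: h = 1.000, k = 1.610; principal scales a = 1.610, b = 1.000.
sin(ω/2) = (a − b)/(a + b) = 0.6099/2.610 = 0.2337, so ω = 2 arcsin(0.2337) ≈ 27.0°.

27.0°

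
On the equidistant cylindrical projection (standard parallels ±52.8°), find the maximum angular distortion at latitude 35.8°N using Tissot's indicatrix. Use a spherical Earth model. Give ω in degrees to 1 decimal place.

The equidistant cylindrical projection with φ₀ = 52.8° has h = 1 (meridians true) and k = cos φ₀ / cos φ along parallels.
At 35.8°: h = 1.000, k = 0.7454; principal scales a = 1.000, b = 0.7454.
sin(ω/2) = (a − b)/(a + b) = 0.2546/1.745 = 0.1458, so ω = 2 arcsin(0.1458) ≈ 16.8°.

16.8°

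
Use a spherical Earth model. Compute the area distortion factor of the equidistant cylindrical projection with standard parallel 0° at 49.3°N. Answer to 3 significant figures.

1.53

For the equirectangular projection with φ₀ = 0 (plate carrée), h = 1 along meridians and k = sec φ along parallels.
Areal scale = h·k = 1 × sec φ; at 49.3°, h = 1.000, k = 1.534, so h·k = 1.534.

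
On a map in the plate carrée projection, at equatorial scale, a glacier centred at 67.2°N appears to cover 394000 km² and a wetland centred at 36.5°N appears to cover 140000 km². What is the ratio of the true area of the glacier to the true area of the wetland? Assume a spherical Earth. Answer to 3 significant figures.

On the plate carrée, areal scale = h·k = 1 × sec φ, so true area = apparent × cos φ.
True area of glacier: 394000 × cos(67.2°) = 394000 × 0.3875 = 152700 km².
True area of wetland: 140000 × cos(36.5°) = 140000 × 0.8039 = 112500 km².
Ratio = 152700 / 112500 ≈ 1.36.

1.36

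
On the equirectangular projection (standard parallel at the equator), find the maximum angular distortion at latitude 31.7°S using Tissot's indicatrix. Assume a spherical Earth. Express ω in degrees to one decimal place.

9.2°

Plate carrée maps x = Rλ, y = Rφ. The meridian scale is h = 1 and the parallel scale is k = 1/cos φ = sec φ.
At 31.7°: h = 1.000, k = 1.175; principal scales a = 1.175, b = 1.000.
sin(ω/2) = (a − b)/(a + b) = 0.1753/2.175 = 0.08061, so ω = 2 arcsin(0.08061) ≈ 9.2°.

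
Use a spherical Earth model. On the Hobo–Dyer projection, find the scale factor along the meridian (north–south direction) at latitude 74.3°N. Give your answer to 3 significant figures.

The Hobo–Dyer projection is cylindrical equal-area with φ₀ = 37.5°. A cylindrical equal-area projection with standard parallel φ₀ has meridian scale h = cos φ / cos φ₀ and parallel scale k = cos φ₀ / cos φ (so areas are preserved, h·k = 1).
h = cos 74.3° / cos 37.5° = 0.2706/0.7934 = 0.3411.

0.341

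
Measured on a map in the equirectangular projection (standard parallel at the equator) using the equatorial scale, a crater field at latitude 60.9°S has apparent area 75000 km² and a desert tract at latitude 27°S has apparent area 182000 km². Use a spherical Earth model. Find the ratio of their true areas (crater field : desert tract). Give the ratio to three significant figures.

0.225

On the plate carrée, areal scale = h·k = 1 × sec φ, so true area = apparent × cos φ.
True area of crater field: 75000 × cos(60.9°) = 75000 × 0.4863 = 36480 km².
True area of desert tract: 182000 × cos(27°) = 182000 × 0.8910 = 162200 km².
Ratio = 36480 / 162200 ≈ 0.225.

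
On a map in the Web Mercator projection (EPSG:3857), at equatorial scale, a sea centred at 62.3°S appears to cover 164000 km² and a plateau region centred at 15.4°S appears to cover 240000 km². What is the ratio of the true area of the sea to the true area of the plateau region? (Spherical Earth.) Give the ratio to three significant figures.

0.159

On Mercator the areal scale is sec²φ, so true area = apparent × cos²φ.
True area of sea: 164000 × cos²(62.3°) = 164000 × 0.2161 = 35440 km².
True area of plateau region: 240000 × cos²(15.4°) = 240000 × 0.9295 = 223100 km².
Ratio = 35440 / 223100 ≈ 0.159.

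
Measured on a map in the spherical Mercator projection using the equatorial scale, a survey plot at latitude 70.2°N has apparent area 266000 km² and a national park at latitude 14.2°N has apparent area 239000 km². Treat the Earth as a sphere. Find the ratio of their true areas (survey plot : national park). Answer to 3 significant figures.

0.136

Since Mercator area scale is 1/cos²φ, the true area equals the apparent area multiplied by cos²φ.
True area of survey plot: 266000 × cos²(70.2°) = 266000 × 0.1147 = 30520 km².
True area of national park: 239000 × cos²(14.2°) = 239000 × 0.9398 = 224600 km².
Ratio = 30520 / 224600 ≈ 0.136.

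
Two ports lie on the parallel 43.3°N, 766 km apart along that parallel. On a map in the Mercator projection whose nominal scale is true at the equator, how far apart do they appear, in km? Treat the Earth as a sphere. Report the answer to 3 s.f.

1050 km

For Mercator, h = k = sec φ (a conformal cylindrical projection has a single point scale, 1/cos φ).
Along the parallel, k = sec 43.3° = 1/0.7278 = 1.374.
Map distance = 766 × 1.374 ≈ 1050 km.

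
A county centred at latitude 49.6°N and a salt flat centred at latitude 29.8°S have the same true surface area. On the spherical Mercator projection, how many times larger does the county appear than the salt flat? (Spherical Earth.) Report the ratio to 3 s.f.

Mercator is conformal with k = sec φ, so areal scale = k² = sec²φ.
At 49.6°: sec²(49.6°) = 1/0.6481² = 2.381.
At 29.8°: sec²(29.8°) = 1/0.8678² = 1.328.
Ratio = 2.381/1.328 = cos²(29.8°)/cos²(49.6°) ≈ 1.79.

1.79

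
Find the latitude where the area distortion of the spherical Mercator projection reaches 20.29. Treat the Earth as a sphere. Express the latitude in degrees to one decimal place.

Mercator areal scale is sec²φ.
sec²φ = 20.29  ⇒  cos²φ = 0.04929  ⇒  cos φ = 0.2220.
φ = arccos(0.2220) ≈ 77.2°.

77.2°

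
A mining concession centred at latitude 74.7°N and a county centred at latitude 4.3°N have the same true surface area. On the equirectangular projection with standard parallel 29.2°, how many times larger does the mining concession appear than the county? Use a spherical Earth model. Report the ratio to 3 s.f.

3.78

With standard parallel φ₀ = 29.2°, the equirectangular projection gives x = Rλ cos φ₀, y = Rφ, so h = 1 and k = cos 29.2° / cos φ.
Areal scale at 74.7°: h·k = 1.000 × 3.308 = 3.308.
Areal scale at 4.3°: h·k = 1.000 × 0.8754 = 0.8754.
Ratio = 3.308/0.8754 ≈ 3.78.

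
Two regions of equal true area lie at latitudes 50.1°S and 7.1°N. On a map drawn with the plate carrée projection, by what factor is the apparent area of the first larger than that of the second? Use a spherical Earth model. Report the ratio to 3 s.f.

1.55

In the plate carrée (x = Rλ, y = Rφ), meridians are true-scale (h = 1) and parallels are stretched by k = sec φ.
Areal scale at 50.1°: h·k = 1.000 × 1.559 = 1.559.
Areal scale at 7.1°: h·k = 1.000 × 1.008 = 1.008.
Ratio = 1.559/1.008 ≈ 1.55.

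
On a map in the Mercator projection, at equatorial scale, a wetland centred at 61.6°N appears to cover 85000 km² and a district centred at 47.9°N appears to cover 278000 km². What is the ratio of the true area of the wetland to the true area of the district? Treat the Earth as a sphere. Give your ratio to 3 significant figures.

Since Mercator area scale is 1/cos²φ, the true area equals the apparent area multiplied by cos²φ.
True area of wetland: 85000 × cos²(61.6°) = 85000 × 0.2262 = 19230 km².
True area of district: 278000 × cos²(47.9°) = 278000 × 0.4495 = 125000 km².
Ratio = 19230 / 125000 ≈ 0.154.

0.154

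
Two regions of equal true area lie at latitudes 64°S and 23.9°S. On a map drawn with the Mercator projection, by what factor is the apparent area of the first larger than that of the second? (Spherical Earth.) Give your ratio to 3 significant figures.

Mercator is conformal with k = sec φ, so areal scale = k² = sec²φ.
At 64°: sec²(64°) = 1/0.4384² = 5.204.
At 23.9°: sec²(23.9°) = 1/0.9143² = 1.196.
Ratio = 5.204/1.196 = cos²(23.9°)/cos²(64°) ≈ 4.35.

4.35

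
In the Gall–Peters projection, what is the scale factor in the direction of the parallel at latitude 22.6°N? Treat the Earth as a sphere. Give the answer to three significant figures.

Gall–Peters is a cylindrical equal-area projection with standard parallels at ±45°. For cylindrical equal-area with standard parallel φ₀, h = cos φ / cos φ₀ and k = cos φ₀ / cos φ, so h·k = 1.
k = cos 45° / cos 22.6° = 0.7071/0.9232 = 0.7659.

0.766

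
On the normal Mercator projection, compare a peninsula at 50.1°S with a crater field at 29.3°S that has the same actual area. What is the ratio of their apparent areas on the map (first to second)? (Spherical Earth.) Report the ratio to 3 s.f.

On Mercator, area is exaggerated by sec²φ = 1/cos²φ.
At 50.1°: sec²(50.1°) = 1/0.6414² = 2.430.
At 29.3°: sec²(29.3°) = 1/0.8721² = 1.315.
Ratio = 2.430/1.315 = cos²(29.3°)/cos²(50.1°) ≈ 1.85.

1.85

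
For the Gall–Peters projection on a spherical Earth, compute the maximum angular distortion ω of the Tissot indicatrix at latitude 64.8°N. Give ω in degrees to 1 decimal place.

55.8°

The Gall–Peters projection is cylindrical equal-area with φ₀ = 45°. Cylindrical equal-area (φ₀ = 45°): h = cos φ / cos 45° along meridians, k = cos 45° / cos φ along parallels; h·k = 1.
At 64.8°: h = 0.6021, k = 1.661; principal scales a = 1.661, b = 0.6021.
sin(ω/2) = (a − b)/(a + b) = 1.059/2.263 = 0.4678, so ω = 2 arcsin(0.4678) ≈ 55.8°.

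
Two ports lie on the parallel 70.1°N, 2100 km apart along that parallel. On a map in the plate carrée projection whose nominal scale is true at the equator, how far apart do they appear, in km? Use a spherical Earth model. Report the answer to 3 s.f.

6170 km

Plate carrée maps x = Rλ, y = Rφ. The meridian scale is h = 1 and the parallel scale is k = 1/cos φ = sec φ.
Along the parallel, k = sec 70.1° = 1/0.3404 = 2.938.
Map distance = 2100 × 2.938 ≈ 6170 km.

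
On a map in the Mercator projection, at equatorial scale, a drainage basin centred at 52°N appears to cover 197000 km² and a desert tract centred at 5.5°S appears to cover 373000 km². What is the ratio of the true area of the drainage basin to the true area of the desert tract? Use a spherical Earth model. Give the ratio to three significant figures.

0.202

Mercator's areal exaggeration is sec²φ; hence true area = (apparent area) · cos²φ.
True area of drainage basin: 197000 × cos²(52°) = 197000 × 0.3790 = 74670 km².
True area of desert tract: 373000 × cos²(5.5°) = 373000 × 0.9908 = 369600 km².
Ratio = 74670 / 369600 ≈ 0.202.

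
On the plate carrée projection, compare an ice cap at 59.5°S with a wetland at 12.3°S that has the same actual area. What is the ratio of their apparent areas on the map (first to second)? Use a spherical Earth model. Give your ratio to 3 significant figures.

1.93

Plate carrée maps x = Rλ, y = Rφ. The meridian scale is h = 1 and the parallel scale is k = 1/cos φ = sec φ.
Areal scale at 59.5°: h·k = 1.000 × 1.970 = 1.970.
Areal scale at 12.3°: h·k = 1.000 × 1.023 = 1.023.
Ratio = 1.970/1.023 ≈ 1.93.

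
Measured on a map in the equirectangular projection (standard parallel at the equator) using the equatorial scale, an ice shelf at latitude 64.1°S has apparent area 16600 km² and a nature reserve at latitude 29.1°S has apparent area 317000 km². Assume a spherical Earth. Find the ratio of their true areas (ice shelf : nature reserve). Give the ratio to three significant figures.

0.0262

Plate carrée has h = 1 and k = sec φ, giving areal scale sec φ; true area = (apparent area) · cos φ.
True area of ice shelf: 16600 × cos(64.1°) = 16600 × 0.4368 = 7251 km².
True area of nature reserve: 317000 × cos(29.1°) = 317000 × 0.8738 = 277000 km².
Ratio = 7251 / 277000 ≈ 0.0262.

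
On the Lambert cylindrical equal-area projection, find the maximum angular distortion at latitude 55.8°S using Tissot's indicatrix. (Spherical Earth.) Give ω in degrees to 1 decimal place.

The Lambert cylindrical equal-area projection is the cylindrical equal-area projection with its standard parallel at the equator (φ₀ = 0). A cylindrical equal-area projection with standard parallel φ₀ has meridian scale h = cos φ / cos φ₀ and parallel scale k = cos φ₀ / cos φ (so areas are preserved, h·k = 1).
At 55.8°: h = 0.5621, k = 1.779; principal scales a = 1.779, b = 0.5621.
sin(ω/2) = (a − b)/(a + b) = 1.217/2.341 = 0.5198, so ω = 2 arcsin(0.5198) ≈ 62.6°.

62.6°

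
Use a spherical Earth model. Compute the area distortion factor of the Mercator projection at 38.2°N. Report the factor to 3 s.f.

1.62

For Mercator, h = k = sec φ (a conformal cylindrical projection has a single point scale, 1/cos φ).
Areal scale = k² = sec²φ = 1/cos²(38.2°) = 1/0.7859² = 1.619.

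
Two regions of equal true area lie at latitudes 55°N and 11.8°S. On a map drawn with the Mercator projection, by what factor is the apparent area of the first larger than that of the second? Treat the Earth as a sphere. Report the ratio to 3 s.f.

Mercator areal scale is sec²φ.
At 55°: sec²(55°) = 1/0.5736² = 3.040.
At 11.8°: sec²(11.8°) = 1/0.9789² = 1.044.
Ratio = 3.040/1.044 = cos²(11.8°)/cos²(55°) ≈ 2.91.

2.91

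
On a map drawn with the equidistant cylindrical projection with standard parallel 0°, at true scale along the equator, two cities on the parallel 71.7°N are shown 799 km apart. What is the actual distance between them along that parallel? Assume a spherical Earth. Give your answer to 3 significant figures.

251 km

Plate carrée maps x = Rλ, y = Rφ. The meridian scale is h = 1 and the parallel scale is k = 1/cos φ = sec φ.
Along the parallel at 71.7°, map distances are exaggerated by k = sec 71.7° = 3.185.
True distance = 799 / 3.185 = 799 × cos 71.7° ≈ 251 km.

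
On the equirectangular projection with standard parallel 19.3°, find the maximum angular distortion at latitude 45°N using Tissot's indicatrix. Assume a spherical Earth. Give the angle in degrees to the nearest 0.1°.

16.5°

With standard parallel φ₀ = 19.3°, the equirectangular projection gives x = Rλ cos φ₀, y = Rφ, so h = 1 and k = cos 19.3° / cos φ.
At 45°: h = 1.000, k = 1.335; principal scales a = 1.335, b = 1.000.
sin(ω/2) = (a − b)/(a + b) = 0.3347/2.335 = 0.1434, so ω = 2 arcsin(0.1434) ≈ 16.5°.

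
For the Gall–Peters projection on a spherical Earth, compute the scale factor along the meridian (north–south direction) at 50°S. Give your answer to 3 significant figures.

0.909

The Gall–Peters projection is cylindrical equal-area with φ₀ = 45°. Cylindrical equal-area (φ₀ = 45°): h = cos φ / cos 45° along meridians, k = cos 45° / cos φ along parallels; h·k = 1.
h = cos 50° / cos 45° = 0.6428/0.7071 = 0.9090.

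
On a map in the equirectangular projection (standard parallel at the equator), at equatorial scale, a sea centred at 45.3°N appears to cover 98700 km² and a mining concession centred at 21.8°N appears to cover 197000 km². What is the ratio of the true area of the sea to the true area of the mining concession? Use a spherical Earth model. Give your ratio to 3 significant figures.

Plate carrée has h = 1 and k = sec φ, giving areal scale sec φ; true area = (apparent area) · cos φ.
True area of sea: 98700 × cos(45.3°) = 98700 × 0.7034 = 69430 km².
True area of mining concession: 197000 × cos(21.8°) = 197000 × 0.9285 = 182900 km².
Ratio = 69430 / 182900 ≈ 0.380.

0.380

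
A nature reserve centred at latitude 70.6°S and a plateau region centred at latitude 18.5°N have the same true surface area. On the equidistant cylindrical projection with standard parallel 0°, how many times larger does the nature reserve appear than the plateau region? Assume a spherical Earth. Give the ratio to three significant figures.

Plate carrée maps x = Rλ, y = Rφ. The meridian scale is h = 1 and the parallel scale is k = 1/cos φ = sec φ.
Areal scale at 70.6°: h·k = 1.000 × 3.011 = 3.011.
Areal scale at 18.5°: h·k = 1.000 × 1.054 = 1.054.
Ratio = 3.011/1.054 ≈ 2.86.

2.86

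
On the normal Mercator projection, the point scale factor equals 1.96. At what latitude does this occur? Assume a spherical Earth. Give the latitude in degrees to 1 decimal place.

Mercator scale is k = sec φ = 1/cos φ.
1/cos φ = 1.96  ⇒  cos φ = 0.5102  ⇒  φ = arccos(0.5102) ≈ 59.3°.

59.3°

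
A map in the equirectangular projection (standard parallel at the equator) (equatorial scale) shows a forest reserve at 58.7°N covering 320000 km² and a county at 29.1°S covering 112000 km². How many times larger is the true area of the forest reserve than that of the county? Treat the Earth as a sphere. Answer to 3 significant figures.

1.70

On the plate carrée, areal scale = h·k = 1 × sec φ, so true area = apparent × cos φ.
True area of forest reserve: 320000 × cos(58.7°) = 320000 × 0.5195 = 166200 km².
True area of county: 112000 × cos(29.1°) = 112000 × 0.8738 = 97860 km².
Ratio = 166200 / 97860 ≈ 1.70.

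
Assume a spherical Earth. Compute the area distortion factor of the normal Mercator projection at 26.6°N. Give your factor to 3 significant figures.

1.25

For Mercator, h = k = sec φ (a conformal cylindrical projection has a single point scale, 1/cos φ).
Areal scale = k² = sec²φ = 1/cos²(26.6°) = 1/0.8942² = 1.251.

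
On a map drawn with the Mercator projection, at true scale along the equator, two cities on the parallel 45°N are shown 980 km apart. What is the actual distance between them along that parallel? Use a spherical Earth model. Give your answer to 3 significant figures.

693 km

The Mercator projection is conformal; its linear scale factor is the same in every direction and equals sec φ = 1/cos φ.
Along the parallel at 45°, map distances are exaggerated by k = sec 45° = 1.414.
True distance = 980 / 1.414 = 980 × cos 45° ≈ 693 km.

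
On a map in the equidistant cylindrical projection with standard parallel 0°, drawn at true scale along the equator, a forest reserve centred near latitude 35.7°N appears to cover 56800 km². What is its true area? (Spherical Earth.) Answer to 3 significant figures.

In the plate carrée (x = Rλ, y = Rφ), meridians are true-scale (h = 1) and parallels are stretched by k = sec φ.
Areal scale = h·k = 1 × sec φ; at 35.7°, h = 1.000, k = 1.231, so h·k = 1.231.
True area = apparent / (areal scale) = 56800 / 1.231 ≈ 46100 km².

46100 km²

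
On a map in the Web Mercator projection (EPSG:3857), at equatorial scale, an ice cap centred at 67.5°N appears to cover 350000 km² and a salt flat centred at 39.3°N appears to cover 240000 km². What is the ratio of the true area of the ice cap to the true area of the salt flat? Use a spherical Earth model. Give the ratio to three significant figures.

0.357

On Mercator the areal scale is sec²φ, so true area = apparent × cos²φ.
True area of ice cap: 350000 × cos²(67.5°) = 350000 × 0.1464 = 51260 km².
True area of salt flat: 240000 × cos²(39.3°) = 240000 × 0.5988 = 143700 km².
Ratio = 51260 / 143700 ≈ 0.357.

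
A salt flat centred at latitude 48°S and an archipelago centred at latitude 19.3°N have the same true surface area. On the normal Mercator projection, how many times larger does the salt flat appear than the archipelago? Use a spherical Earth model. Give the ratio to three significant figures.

1.99

Mercator is conformal with k = sec φ, so areal scale = k² = sec²φ.
At 48°: sec²(48°) = 1/0.6691² = 2.233.
At 19.3°: sec²(19.3°) = 1/0.9438² = 1.123.
Ratio = 2.233/1.123 = cos²(19.3°)/cos²(48°) ≈ 1.99.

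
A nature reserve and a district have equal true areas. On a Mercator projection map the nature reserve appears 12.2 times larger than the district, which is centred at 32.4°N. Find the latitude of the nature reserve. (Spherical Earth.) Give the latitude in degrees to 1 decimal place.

76.0°

For equal true areas on Mercator, apparent areas scale as sec²φ, so the ratio is cos²φ₂ / cos²φ₁.
cos²φ₂ / cos²φ₁ = 12.2  ⇒  cos φ₁ = cos 32.4° / √12.2 = 0.8443/3.493 = 0.2417.
φ₁ = arccos(0.2417) ≈ 76.0°.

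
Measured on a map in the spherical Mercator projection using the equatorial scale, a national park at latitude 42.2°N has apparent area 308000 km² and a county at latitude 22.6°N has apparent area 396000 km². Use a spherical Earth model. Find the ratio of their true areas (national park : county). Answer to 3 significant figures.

Since Mercator area scale is 1/cos²φ, the true area equals the apparent area multiplied by cos²φ.
True area of national park: 308000 × cos²(42.2°) = 308000 × 0.5488 = 169000 km².
True area of county: 396000 × cos²(22.6°) = 396000 × 0.8523 = 337500 km².
Ratio = 169000 / 337500 ≈ 0.501.

0.501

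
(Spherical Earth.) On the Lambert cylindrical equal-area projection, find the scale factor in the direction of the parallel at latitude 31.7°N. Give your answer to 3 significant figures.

The Lambert cylindrical equal-area projection is the cylindrical equal-area projection with its standard parallel at the equator (φ₀ = 0). For cylindrical equal-area with standard parallel φ₀, h = cos φ / cos φ₀ and k = cos φ₀ / cos φ, so h·k = 1.
k = cos 0° / cos 31.7° = 1.000/0.8508 = 1.175.

1.18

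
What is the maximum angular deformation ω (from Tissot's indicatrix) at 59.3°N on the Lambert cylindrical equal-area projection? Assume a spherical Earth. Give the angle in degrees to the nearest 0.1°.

71.8°

The Lambert cylindrical equal-area projection is the cylindrical equal-area projection with its standard parallel at the equator (φ₀ = 0). A cylindrical equal-area projection with standard parallel φ₀ has meridian scale h = cos φ / cos φ₀ and parallel scale k = cos φ₀ / cos φ (so areas are preserved, h·k = 1).
At 59.3°: h = 0.5105, k = 1.959; principal scales a = 1.959, b = 0.5105.
sin(ω/2) = (a − b)/(a + b) = 1.448/2.469 = 0.5865, so ω = 2 arcsin(0.5865) ≈ 71.8°.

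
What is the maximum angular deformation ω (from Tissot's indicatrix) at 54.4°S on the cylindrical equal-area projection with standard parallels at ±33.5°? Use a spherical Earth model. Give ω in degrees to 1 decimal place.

40.3°

For cylindrical equal-area with standard parallel φ₀, h = cos φ / cos φ₀ and k = cos φ₀ / cos φ, so h·k = 1.
At 54.4°: h = 0.6981, k = 1.432; principal scales a = 1.432, b = 0.6981.
sin(ω/2) = (a − b)/(a + b) = 0.7344/2.131 = 0.3447, so ω = 2 arcsin(0.3447) ≈ 40.3°.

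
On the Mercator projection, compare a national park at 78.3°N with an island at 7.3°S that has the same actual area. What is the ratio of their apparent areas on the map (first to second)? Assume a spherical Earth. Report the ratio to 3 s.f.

23.9

Mercator is conformal with k = sec φ, so areal scale = k² = sec²φ.
At 78.3°: sec²(78.3°) = 1/0.2028² = 24.32.
At 7.3°: sec²(7.3°) = 1/0.9919² = 1.016.
Ratio = 24.32/1.016 = cos²(7.3°)/cos²(78.3°) ≈ 23.9.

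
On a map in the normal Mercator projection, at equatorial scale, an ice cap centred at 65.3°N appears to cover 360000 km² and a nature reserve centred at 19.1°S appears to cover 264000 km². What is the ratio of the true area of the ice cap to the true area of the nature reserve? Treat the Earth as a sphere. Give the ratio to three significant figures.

0.267

Mercator's areal exaggeration is sec²φ; hence true area = (apparent area) · cos²φ.
True area of ice cap: 360000 × cos²(65.3°) = 360000 × 0.1746 = 62860 km².
True area of nature reserve: 264000 × cos²(19.1°) = 264000 × 0.8929 = 235700 km².
Ratio = 62860 / 235700 ≈ 0.267.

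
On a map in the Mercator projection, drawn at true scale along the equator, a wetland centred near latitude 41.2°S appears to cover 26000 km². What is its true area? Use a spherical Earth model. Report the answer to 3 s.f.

The Mercator projection is conformal; its linear scale factor is the same in every direction and equals sec φ = 1/cos φ.
Areal scale = k² = sec²φ = 1/cos²(41.2°) = 1/0.7524² = 1.766.
True area = apparent / (areal scale) = 26000 / 1.766 ≈ 14700 km².

14700 km²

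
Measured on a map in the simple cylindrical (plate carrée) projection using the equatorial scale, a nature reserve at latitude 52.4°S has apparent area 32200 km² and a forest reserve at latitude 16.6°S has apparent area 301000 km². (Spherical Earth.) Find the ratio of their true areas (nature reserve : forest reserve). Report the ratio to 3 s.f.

0.0681

On the plate carrée, areal scale = h·k = 1 × sec φ, so true area = apparent × cos φ.
True area of nature reserve: 32200 × cos(52.4°) = 32200 × 0.6101 = 19650 km².
True area of forest reserve: 301000 × cos(16.6°) = 301000 × 0.9583 = 288500 km².
Ratio = 19650 / 288500 ≈ 0.0681.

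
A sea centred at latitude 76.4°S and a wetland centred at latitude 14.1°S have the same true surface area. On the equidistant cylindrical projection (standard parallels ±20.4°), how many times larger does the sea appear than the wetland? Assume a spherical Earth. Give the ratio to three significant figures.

In the equirectangular projection with standard parallel φ₀ = 20.4° (x = Rλ cos φ₀, y = Rφ), meridians are true-scale (h = 1) and the parallel scale is k = cos φ₀ / cos φ.
Areal scale at 76.4°: h·k = 1.000 × 3.986 = 3.986.
Areal scale at 14.1°: h·k = 1.000 × 0.9664 = 0.9664.
Ratio = 3.986/0.9664 ≈ 4.12.

4.12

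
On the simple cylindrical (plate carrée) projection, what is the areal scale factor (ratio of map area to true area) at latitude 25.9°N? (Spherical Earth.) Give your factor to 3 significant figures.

1.11

In the plate carrée (x = Rλ, y = Rφ), meridians are true-scale (h = 1) and parallels are stretched by k = sec φ.
Areal scale = h·k = 1 × sec φ; at 25.9°, h = 1.000, k = 1.112, so h·k = 1.112.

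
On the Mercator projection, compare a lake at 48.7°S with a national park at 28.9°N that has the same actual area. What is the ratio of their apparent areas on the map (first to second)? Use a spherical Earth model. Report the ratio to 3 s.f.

1.76

On Mercator, area is exaggerated by sec²φ = 1/cos²φ.
At 48.7°: sec²(48.7°) = 1/0.6600² = 2.296.
At 28.9°: sec²(28.9°) = 1/0.8755² = 1.305.
Ratio = 2.296/1.305 = cos²(28.9°)/cos²(48.7°) ≈ 1.76.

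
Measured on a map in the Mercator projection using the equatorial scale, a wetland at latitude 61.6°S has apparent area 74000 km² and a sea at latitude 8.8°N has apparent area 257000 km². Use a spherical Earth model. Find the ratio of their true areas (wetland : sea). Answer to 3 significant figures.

Mercator's areal exaggeration is sec²φ; hence true area = (apparent area) · cos²φ.
True area of wetland: 74000 × cos²(61.6°) = 74000 × 0.2262 = 16740 km².
True area of sea: 257000 × cos²(8.8°) = 257000 × 0.9766 = 251000 km².
Ratio = 16740 / 251000 ≈ 0.0667.

0.0667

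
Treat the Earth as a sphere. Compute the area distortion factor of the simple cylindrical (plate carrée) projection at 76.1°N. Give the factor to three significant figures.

For the equirectangular projection with φ₀ = 0 (plate carrée), h = 1 along meridians and k = sec φ along parallels.
Areal scale = h·k = 1 × sec φ; at 76.1°, h = 1.000, k = 4.163, so h·k = 4.163.

4.16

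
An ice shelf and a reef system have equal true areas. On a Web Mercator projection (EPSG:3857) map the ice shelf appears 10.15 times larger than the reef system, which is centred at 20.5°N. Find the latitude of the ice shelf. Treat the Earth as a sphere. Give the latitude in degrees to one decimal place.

For equal true areas on Mercator, apparent areas scale as sec²φ, so the ratio is cos²φ₂ / cos²φ₁.
cos²φ₂ / cos²φ₁ = 10.15  ⇒  cos φ₁ = cos 20.5° / √10.15 = 0.9367/3.186 = 0.2940.
φ₁ = arccos(0.2940) ≈ 72.9°.

72.9°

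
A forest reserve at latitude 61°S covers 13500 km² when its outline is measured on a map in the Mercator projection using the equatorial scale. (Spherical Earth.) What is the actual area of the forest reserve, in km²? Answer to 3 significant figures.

For Mercator, h = k = sec φ (a conformal cylindrical projection has a single point scale, 1/cos φ).
Areal scale = k² = sec²φ = 1/cos²(61°) = 1/0.4848² = 4.255.
True area = apparent / (areal scale) = 13500 / 4.255 ≈ 3170 km².

3170 km²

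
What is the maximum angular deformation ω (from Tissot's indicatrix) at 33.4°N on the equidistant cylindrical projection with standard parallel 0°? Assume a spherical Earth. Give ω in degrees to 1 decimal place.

Plate carrée maps x = Rλ, y = Rφ. The meridian scale is h = 1 and the parallel scale is k = 1/cos φ = sec φ.
At 33.4°: h = 1.000, k = 1.198; principal scales a = 1.198, b = 1.000.
sin(ω/2) = (a − b)/(a + b) = 0.1978/2.198 = 0.09001, so ω = 2 arcsin(0.09001) ≈ 10.3°.

10.3°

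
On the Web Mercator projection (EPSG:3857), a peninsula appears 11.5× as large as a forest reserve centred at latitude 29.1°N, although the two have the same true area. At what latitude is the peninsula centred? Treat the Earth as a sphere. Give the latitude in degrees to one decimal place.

75.1°

On Mercator, (apparent₁)/(apparent₂) = sec²φ₁ / sec²φ₂ when true areas are equal.
cos²φ₂ / cos²φ₁ = 11.5  ⇒  cos φ₁ = cos 29.1° / √11.5 = 0.8738/3.391 = 0.2577.
φ₁ = arccos(0.2577) ≈ 75.1°.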